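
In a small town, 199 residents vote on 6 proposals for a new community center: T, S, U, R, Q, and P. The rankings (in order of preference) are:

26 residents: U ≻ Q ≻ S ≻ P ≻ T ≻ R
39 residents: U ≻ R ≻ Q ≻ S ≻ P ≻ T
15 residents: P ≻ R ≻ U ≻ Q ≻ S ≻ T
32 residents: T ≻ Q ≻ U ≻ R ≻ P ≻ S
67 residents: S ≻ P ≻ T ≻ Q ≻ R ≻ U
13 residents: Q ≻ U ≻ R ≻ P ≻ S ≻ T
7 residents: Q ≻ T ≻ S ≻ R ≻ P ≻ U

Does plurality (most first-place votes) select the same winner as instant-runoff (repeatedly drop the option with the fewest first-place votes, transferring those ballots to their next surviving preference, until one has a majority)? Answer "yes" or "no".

Plurality — first-place votes: T 32, S 67, U 65, R 0, Q 20, P 15. Winner: S.
Instant-runoff — R1 T 32, S 67, U 65, R 0, Q 20, P 15 (R out); R2 T 32, S 67, U 65, Q 20, P 15 (P out); R3 T 32, S 67, U 80, Q 20 (Q out); R4 T 39, S 67, U 93 (T out); R5 S 74, U 125 (U winner). Winner: U.
The two methods disagree.

no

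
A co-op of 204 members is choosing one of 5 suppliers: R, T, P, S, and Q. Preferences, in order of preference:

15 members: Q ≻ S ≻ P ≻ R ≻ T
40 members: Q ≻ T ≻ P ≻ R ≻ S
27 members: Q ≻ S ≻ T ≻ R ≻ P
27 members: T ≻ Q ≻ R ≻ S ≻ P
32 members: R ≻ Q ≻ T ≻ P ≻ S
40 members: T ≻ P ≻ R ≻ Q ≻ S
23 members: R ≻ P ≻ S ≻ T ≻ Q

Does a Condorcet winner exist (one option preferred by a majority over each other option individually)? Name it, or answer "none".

Q vs R: 109–95 for Q.
Q vs T: 114–90 for Q.
Q vs P: 141–63 for Q.
Q vs S: 181–23 for Q.
Q beats every other option head-to-head.

Q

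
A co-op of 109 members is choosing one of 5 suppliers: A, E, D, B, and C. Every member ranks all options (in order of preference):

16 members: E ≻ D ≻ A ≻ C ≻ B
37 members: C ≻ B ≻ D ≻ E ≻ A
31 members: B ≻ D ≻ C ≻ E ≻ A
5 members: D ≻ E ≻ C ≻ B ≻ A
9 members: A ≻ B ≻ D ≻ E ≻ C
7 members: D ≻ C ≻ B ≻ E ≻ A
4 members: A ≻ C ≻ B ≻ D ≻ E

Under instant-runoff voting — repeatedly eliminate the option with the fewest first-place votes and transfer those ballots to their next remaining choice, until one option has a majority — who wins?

Round 1: A 13, E 16, D 12, B 31, C 37. Eliminate D.
Round 2: A 13, E 21, B 31, C 44. Eliminate A.
Round 3: E 21, B 40, C 48. Eliminate E.
Round 4: B 40, C 69. C has a majority.

C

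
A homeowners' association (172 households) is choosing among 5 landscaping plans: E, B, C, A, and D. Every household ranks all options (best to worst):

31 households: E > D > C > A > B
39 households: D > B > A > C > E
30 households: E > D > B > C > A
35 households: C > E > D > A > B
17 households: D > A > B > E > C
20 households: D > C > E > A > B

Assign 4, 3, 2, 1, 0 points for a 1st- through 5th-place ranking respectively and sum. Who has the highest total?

E: 31·4 + 39·0 + 30·4 + 35·3 + 17·1 + 20·2 = 406
B: 31·0 + 39·3 + 30·2 + 35·0 + 17·2 + 20·0 = 211
C: 31·2 + 39·1 + 30·1 + 35·4 + 17·0 + 20·3 = 331
A: 31·1 + 39·2 + 30·0 + 35·1 + 17·3 + 20·1 = 215
D: 31·3 + 39·4 + 30·3 + 35·2 + 17·4 + 20·4 = 557
D has the highest Borda score (557).

D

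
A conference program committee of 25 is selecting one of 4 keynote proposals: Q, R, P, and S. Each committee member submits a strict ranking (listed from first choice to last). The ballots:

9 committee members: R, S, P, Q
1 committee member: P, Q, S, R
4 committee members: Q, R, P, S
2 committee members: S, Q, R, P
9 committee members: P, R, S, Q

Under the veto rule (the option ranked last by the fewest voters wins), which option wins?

Last-place votes: Q 18, R 1, P 2, S 4.
R is ranked last by the fewest voters, so R wins.

R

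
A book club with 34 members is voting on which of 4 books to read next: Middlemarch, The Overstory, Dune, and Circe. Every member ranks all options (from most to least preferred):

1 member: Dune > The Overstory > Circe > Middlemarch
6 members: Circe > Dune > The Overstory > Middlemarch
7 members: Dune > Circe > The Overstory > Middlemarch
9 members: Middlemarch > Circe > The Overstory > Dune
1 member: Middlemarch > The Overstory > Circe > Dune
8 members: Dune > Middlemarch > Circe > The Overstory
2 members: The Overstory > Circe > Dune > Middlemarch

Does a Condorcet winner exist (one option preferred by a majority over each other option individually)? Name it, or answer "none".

Checking pairwise contests:
Dune beats Middlemarch 24–10.
Middlemarch beats The Overstory 18–16.
Circe beats Dune 18–16.
Middlemarch beats Circe 18–16.
Every option loses at least one head-to-head, so there is no Condorcet winner.

none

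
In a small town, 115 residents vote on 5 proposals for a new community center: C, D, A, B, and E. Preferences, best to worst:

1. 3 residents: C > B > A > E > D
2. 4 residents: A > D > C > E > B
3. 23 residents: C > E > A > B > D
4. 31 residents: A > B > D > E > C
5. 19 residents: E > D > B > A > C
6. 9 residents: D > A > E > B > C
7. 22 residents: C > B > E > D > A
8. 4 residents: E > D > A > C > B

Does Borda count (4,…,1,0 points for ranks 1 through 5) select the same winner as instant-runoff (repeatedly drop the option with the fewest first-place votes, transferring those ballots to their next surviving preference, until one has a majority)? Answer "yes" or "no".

Borda — scores: C 204, D 201, A 246, B 238, E 261. Winner: E.
Instant-runoff — R1 C 48, D 9, A 35, B 0, E 23 (B out); R2 C 48, D 9, A 35, E 23 (D out); R3 C 48, A 44, E 23 (E out); R4 C 48, A 67 (A winner). Winner: A.
The two methods disagree.

no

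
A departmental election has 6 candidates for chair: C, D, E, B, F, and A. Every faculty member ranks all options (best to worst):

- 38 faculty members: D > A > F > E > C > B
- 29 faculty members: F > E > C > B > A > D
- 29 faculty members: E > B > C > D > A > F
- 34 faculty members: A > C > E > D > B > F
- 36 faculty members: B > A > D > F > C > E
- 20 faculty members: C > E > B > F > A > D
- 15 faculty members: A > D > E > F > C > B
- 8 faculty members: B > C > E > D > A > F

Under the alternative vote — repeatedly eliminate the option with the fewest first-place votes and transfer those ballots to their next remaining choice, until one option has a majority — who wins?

A

Round 1: C 20, D 38, E 29, B 44, F 29, A 49. Eliminate C.
Round 2: D 38, E 49, B 44, F 29, A 49. Eliminate F.
Round 3: D 38, E 78, B 44, A 49. Eliminate D.
Round 4: E 78, B 44, A 87. Eliminate B.
Round 5: E 86, A 123. A has a majority.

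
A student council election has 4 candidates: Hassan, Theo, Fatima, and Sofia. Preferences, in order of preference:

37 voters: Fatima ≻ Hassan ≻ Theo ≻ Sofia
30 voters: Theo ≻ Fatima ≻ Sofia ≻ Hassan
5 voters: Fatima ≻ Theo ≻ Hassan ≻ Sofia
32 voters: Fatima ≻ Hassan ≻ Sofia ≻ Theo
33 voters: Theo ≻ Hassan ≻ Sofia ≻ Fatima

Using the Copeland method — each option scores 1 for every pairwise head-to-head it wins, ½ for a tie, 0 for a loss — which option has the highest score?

Hassan: beats Theo and Sofia; loses to Fatima → score 2.
Theo: beats Sofia; loses to Hassan and Fatima → score 1.
Fatima: beats Hassan, Theo, and Sofia → score 3.
Sofia: loses to Hassan, Theo, and Fatima → score 0.
Fatima has the best pairwise record.

Fatima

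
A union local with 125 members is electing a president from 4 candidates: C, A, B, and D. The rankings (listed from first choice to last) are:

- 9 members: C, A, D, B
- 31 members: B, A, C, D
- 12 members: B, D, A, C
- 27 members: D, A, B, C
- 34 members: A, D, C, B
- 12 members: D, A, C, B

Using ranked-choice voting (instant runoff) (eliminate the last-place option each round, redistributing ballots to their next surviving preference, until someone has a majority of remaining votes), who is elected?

A

Round 1: C 9, A 34, B 43, D 39. Eliminate C.
Round 2: A 43, B 43, D 39. Eliminate D.
Round 3: A 82, B 43. A has a majority.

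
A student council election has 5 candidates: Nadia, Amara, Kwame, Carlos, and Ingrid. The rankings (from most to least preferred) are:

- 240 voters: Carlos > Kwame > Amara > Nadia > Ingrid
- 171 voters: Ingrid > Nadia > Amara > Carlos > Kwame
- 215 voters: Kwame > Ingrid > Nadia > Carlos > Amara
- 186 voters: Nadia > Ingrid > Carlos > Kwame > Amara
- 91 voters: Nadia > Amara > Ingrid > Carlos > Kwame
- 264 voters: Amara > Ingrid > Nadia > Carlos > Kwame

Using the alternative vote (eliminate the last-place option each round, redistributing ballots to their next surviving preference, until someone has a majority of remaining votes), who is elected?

Nadia

Round 1: Nadia 277, Amara 264, Kwame 215, Carlos 240, Ingrid 171. Eliminate Ingrid.
Round 2: Nadia 448, Amara 264, Kwame 215, Carlos 240. Eliminate Kwame.
Round 3: Nadia 663, Amara 264, Carlos 240. Nadia has a majority.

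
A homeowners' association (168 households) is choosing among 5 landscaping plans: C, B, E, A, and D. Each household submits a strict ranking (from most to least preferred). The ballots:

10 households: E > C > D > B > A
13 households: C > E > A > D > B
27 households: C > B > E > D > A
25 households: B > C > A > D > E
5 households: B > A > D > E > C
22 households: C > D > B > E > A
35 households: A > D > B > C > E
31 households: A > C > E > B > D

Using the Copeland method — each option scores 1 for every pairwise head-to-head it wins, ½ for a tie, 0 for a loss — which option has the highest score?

C

C: beats B, E, A, and D → score 4.
B: beats E, A, and D; loses to C → score 3.
E: loses to C, B, A, and D → score 0.
A: beats E and D; loses to C and B → score 2.
D: beats E; loses to C, B, and A → score 1.
C has the best pairwise record.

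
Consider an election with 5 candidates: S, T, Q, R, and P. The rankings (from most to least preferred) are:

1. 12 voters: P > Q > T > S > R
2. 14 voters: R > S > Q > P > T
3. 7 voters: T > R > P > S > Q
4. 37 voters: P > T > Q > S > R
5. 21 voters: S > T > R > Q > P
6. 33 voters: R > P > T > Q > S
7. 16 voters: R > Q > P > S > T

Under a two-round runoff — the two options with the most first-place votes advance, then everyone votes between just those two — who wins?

R

Round 1 first-place votes: S 21, T 7, Q 0, R 63, P 49.
R and P advance.
Runoff: R is preferred to P by 91 voters; P by 49.
R wins the runoff.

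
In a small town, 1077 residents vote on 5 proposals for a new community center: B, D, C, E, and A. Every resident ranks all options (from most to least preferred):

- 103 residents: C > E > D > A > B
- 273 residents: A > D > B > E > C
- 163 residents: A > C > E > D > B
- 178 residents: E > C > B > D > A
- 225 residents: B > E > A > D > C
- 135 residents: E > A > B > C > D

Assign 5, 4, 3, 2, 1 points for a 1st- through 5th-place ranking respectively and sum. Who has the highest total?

E

B: 103·1 + 273·3 + 163·1 + 178·3 + 225·5 + 135·3 = 3149
D: 103·3 + 273·4 + 163·2 + 178·2 + 225·2 + 135·1 = 2668
C: 103·5 + 273·1 + 163·4 + 178·4 + 225·1 + 135·2 = 2647
E: 103·4 + 273·2 + 163·3 + 178·5 + 225·4 + 135·5 = 3912
A: 103·2 + 273·5 + 163·5 + 178·1 + 225·3 + 135·4 = 3779
E has the highest Borda score (3912).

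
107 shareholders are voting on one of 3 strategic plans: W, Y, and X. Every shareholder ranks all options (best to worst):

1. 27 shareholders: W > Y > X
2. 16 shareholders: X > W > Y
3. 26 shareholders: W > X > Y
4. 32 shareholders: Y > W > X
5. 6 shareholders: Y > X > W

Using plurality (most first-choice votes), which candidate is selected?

W

First-place votes: W 53, Y 38, X 16.
W has the most first-place votes.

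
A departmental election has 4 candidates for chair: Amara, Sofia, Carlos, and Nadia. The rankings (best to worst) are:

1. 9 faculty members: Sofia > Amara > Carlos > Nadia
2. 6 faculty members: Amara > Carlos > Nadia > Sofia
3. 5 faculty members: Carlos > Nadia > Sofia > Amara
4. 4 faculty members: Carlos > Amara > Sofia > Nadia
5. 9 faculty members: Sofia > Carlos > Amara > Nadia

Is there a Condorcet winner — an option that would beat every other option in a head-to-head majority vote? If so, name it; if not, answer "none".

Sofia

Sofia vs Amara: 23–10 for Sofia.
Sofia vs Carlos: 18–15 for Sofia.
Sofia vs Nadia: 22–11 for Sofia.
Sofia beats every other option head-to-head.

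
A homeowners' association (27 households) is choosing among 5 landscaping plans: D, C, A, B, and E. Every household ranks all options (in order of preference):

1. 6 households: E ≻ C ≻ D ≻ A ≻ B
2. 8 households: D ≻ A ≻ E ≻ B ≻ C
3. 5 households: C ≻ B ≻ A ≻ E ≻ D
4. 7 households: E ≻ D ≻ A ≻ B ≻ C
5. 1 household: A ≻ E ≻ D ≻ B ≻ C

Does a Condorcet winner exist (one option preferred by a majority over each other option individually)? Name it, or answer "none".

Checking pairwise contests:
E beats D 19–8.
D beats C 16–11.
D beats A 21–6.
D beats B 22–5.
A beats E 14–13.
Every option loses at least one head-to-head, so there is no Condorcet winner.

none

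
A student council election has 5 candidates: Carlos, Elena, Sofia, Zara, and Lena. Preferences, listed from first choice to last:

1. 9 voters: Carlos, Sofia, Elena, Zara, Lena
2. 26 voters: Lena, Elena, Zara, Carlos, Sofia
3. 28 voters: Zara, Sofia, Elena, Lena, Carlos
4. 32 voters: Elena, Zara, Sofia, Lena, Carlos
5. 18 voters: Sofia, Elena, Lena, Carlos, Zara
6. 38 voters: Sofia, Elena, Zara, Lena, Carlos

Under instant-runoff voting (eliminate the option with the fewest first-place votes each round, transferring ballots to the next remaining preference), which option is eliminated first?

Round 1: Carlos 9, Elena 32, Sofia 56, Zara 28, Lena 26. Eliminate Carlos.

Carlos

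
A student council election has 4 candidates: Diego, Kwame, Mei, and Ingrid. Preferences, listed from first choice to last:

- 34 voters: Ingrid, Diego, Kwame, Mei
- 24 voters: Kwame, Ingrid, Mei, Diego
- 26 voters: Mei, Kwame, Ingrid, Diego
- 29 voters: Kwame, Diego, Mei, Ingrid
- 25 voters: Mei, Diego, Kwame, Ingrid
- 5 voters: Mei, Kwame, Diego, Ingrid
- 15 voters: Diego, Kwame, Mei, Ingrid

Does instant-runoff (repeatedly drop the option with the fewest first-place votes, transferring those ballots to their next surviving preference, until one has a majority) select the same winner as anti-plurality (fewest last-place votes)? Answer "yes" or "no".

Instant-runoff — R1 Diego 15, Kwame 53, Mei 56, Ingrid 34 (Diego out); R2 Kwame 68, Mei 56, Ingrid 34 (Ingrid out); R3 Kwame 102, Mei 56 (Kwame winner). Winner: Kwame.
Anti-plurality — last-place votes: Diego 50, Kwame 0, Mei 34, Ingrid 74. Winner: Kwame.
The two methods agree.

yes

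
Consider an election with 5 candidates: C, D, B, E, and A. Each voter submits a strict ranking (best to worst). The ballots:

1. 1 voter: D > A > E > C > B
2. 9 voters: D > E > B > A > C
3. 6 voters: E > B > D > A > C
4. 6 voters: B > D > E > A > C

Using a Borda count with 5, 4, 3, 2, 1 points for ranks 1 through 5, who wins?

C: 1·2 + 9·1 + 6·1 + 6·1 = 23
D: 1·5 + 9·5 + 6·3 + 6·4 = 92
B: 1·1 + 9·3 + 6·4 + 6·5 = 82
E: 1·3 + 9·4 + 6·5 + 6·3 = 87
A: 1·4 + 9·2 + 6·2 + 6·2 = 46
D has the highest Borda score (92).

D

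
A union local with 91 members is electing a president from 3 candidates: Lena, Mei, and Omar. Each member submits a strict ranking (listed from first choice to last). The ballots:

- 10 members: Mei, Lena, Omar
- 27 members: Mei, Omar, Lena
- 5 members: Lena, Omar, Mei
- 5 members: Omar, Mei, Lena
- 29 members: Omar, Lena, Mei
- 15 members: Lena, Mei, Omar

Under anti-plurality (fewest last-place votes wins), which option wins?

Omar

Last-place votes: Lena 32, Mei 34, Omar 25.
Omar is ranked last by the fewest voters, so Omar wins.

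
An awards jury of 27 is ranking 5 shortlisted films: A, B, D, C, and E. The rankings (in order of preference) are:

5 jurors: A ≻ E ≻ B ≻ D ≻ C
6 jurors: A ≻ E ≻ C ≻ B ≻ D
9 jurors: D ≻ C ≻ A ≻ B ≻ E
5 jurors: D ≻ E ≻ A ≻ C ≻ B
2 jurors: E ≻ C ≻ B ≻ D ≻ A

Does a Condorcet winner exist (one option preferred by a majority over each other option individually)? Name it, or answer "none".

D

D vs A: 16–11 for D.
D vs B: 14–13 for D.
D vs C: 19–8 for D.
D vs E: 14–13 for D.
D beats every other option head-to-head.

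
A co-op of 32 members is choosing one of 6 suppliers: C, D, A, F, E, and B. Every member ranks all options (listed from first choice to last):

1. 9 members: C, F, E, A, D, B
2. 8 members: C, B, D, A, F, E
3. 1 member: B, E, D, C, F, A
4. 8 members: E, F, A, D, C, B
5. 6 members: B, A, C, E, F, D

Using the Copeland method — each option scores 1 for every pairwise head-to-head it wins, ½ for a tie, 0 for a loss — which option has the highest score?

C: beats D, A, F, E, and B → score 5.
D: beats B; loses to C, A, F, and E → score 1.
A: beats D and B; loses to C, F, and E → score 2.
F: beats D, A, E, and B; loses to C → score 4.
E: beats D, A, and B; loses to C and F → score 3.
B: loses to C, D, A, F, and E → score 0.
C has the best pairwise record.

C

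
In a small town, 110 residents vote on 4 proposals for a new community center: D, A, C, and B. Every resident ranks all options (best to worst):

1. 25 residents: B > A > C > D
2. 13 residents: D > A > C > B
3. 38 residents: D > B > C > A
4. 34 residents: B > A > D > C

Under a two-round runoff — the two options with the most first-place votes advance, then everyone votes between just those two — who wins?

Round 1 first-place votes: D 51, A 0, C 0, B 59.
B and D advance.
Runoff: B is preferred to D by 59 voters; D by 51.
B wins the runoff.

B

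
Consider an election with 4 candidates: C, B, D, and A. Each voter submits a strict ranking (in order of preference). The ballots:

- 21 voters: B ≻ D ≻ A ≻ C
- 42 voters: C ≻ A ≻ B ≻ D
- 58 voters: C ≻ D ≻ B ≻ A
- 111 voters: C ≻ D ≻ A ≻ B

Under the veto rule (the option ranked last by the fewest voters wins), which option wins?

Last-place votes: C 21, B 111, D 42, A 58.
C is ranked last by the fewest voters, so C wins.

C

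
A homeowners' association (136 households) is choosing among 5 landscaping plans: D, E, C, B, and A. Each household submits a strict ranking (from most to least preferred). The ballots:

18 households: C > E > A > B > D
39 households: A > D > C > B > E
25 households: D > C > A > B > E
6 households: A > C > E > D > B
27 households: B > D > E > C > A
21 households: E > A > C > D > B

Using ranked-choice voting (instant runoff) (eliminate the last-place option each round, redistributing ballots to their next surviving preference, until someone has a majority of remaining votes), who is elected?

A

Round 1: D 25, E 21, C 18, B 27, A 45. Eliminate C.
Round 2: D 25, E 39, B 27, A 45. Eliminate D.
Round 3: E 39, B 27, A 70. A has a majority.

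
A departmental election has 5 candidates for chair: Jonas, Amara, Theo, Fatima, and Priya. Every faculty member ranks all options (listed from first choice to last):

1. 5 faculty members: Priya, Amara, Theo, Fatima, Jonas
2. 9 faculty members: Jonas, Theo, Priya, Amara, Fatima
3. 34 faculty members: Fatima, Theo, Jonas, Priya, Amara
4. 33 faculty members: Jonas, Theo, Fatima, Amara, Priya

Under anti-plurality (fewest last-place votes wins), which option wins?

Theo

Last-place votes: Jonas 5, Amara 34, Theo 0, Fatima 9, Priya 33.
Theo is ranked last by the fewest voters, so Theo wins.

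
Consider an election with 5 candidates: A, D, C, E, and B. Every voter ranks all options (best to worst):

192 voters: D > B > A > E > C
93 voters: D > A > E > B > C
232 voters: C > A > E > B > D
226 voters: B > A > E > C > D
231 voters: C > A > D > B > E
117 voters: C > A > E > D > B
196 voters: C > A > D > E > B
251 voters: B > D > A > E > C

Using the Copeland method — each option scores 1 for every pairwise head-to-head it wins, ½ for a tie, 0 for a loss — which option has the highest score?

A: beats D, E, and B; loses to C → score 3.
D: beats E and B; loses to A and C → score 2.
C: beats A, D, E, and B → score 4.
E: loses to A, D, C, and B → score 0.
B: beats E; loses to A, D, and C → score 1.
C has the best pairwise record.

C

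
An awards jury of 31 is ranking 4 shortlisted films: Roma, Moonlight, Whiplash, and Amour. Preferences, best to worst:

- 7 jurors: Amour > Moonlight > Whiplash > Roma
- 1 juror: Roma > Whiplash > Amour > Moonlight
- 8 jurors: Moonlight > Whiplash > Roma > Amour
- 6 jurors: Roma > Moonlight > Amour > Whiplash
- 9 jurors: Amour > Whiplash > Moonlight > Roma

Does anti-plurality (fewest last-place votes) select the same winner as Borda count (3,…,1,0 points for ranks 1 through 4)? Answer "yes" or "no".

yes

Anti-plurality — last-place votes: Roma 16, Moonlight 1, Whiplash 6, Amour 8. Winner: Moonlight.
Borda — scores: Roma 29, Moonlight 59, Whiplash 43, Amour 55. Winner: Moonlight.
The two methods agree.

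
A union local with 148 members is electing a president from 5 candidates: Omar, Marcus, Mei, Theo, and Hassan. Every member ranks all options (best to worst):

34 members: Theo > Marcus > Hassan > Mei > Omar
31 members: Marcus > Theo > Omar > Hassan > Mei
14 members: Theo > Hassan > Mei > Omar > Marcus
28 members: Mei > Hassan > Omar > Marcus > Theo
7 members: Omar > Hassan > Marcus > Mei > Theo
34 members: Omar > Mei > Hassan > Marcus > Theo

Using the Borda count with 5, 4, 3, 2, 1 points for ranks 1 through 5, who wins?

Omar: 34·1 + 31·3 + 14·2 + 28·3 + 7·5 + 34·5 = 444
Marcus: 34·4 + 31·5 + 14·1 + 28·2 + 7·3 + 34·2 = 450
Mei: 34·2 + 31·1 + 14·3 + 28·5 + 7·2 + 34·4 = 431
Theo: 34·5 + 31·4 + 14·5 + 28·1 + 7·1 + 34·1 = 433
Hassan: 34·3 + 31·2 + 14·4 + 28·4 + 7·4 + 34·3 = 462
Hassan has the highest Borda score (462).

Hassan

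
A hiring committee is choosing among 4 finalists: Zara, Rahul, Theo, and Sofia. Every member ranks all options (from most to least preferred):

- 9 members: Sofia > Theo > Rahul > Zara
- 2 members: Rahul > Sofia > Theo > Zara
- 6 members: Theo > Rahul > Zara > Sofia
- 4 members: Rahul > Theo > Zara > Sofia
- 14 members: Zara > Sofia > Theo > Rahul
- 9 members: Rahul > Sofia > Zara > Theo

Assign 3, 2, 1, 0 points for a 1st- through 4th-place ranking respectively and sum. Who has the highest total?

Zara: 9·0 + 2·0 + 6·1 + 4·1 + 14·3 + 9·1 = 61
Rahul: 9·1 + 2·3 + 6·2 + 4·3 + 14·0 + 9·3 = 66
Theo: 9·2 + 2·1 + 6·3 + 4·2 + 14·1 + 9·0 = 60
Sofia: 9·3 + 2·2 + 6·0 + 4·0 + 14·2 + 9·2 = 77
Sofia has the highest Borda score (77).

Sofia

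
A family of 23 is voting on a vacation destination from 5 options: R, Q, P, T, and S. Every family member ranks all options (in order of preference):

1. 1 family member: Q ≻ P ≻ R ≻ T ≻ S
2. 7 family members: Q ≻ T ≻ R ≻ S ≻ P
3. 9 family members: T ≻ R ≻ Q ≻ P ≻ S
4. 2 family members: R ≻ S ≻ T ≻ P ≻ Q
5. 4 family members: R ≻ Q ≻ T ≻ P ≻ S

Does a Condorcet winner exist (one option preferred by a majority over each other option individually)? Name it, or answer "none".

Checking pairwise contests:
T beats R 16–7.
R beats Q 15–8.
R beats P 22–1.
Q beats T 12–11.
R beats S 23–0.
Every option loses at least one head-to-head, so there is no Condorcet winner.

none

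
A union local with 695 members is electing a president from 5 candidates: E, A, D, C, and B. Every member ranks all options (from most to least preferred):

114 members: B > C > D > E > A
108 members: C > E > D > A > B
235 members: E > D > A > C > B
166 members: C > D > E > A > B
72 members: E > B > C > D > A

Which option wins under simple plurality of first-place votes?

First-place votes: E 307, A 0, D 0, C 274, B 114.
E has the most first-place votes.

E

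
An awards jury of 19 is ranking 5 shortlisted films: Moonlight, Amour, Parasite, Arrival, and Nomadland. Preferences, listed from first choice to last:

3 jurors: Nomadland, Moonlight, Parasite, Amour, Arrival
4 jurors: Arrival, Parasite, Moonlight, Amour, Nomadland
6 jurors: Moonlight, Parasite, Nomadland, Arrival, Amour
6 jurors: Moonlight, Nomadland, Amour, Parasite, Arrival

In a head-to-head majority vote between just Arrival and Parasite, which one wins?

Parasite

Voters preferring Arrival to Parasite: 4; preferring Parasite to Arrival: 15.
Parasite wins the head-to-head.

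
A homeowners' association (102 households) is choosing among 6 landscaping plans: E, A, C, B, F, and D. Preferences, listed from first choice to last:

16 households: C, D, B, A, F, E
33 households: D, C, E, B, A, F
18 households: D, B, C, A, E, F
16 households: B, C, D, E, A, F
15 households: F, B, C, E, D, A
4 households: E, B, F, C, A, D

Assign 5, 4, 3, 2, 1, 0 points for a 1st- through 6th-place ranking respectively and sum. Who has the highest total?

E: 16·0 + 33·3 + 18·1 + 16·2 + 15·2 + 4·5 = 199
A: 16·2 + 33·1 + 18·2 + 16·1 + 15·0 + 4·1 = 121
C: 16·5 + 33·4 + 18·3 + 16·4 + 15·3 + 4·2 = 383
B: 16·3 + 33·2 + 18·4 + 16·5 + 15·4 + 4·4 = 342
F: 16·1 + 33·0 + 18·0 + 16·0 + 15·5 + 4·3 = 103
D: 16·4 + 33·5 + 18·5 + 16·3 + 15·1 + 4·0 = 382
C has the highest Borda score (383).

C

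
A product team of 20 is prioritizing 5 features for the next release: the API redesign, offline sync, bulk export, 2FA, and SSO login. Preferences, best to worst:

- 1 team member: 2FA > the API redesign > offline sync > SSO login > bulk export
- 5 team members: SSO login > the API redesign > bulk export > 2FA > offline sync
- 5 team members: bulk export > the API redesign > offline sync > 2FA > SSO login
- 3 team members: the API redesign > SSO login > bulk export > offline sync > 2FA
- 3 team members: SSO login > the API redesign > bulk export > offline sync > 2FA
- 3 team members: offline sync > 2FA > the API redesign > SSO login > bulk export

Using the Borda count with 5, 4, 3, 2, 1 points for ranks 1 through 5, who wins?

the API redesign: 1·4 + 5·4 + 5·4 + 3·5 + 3·4 + 3·3 = 80
offline sync: 1·3 + 5·1 + 5·3 + 3·2 + 3·2 + 3·5 = 50
bulk export: 1·1 + 5·3 + 5·5 + 3·3 + 3·3 + 3·1 = 62
2FA: 1·5 + 5·2 + 5·2 + 3·1 + 3·1 + 3·4 = 43
SSO login: 1·2 + 5·5 + 5·1 + 3·4 + 3·5 + 3·2 = 65
the API redesign has the highest Borda score (80).

the API redesign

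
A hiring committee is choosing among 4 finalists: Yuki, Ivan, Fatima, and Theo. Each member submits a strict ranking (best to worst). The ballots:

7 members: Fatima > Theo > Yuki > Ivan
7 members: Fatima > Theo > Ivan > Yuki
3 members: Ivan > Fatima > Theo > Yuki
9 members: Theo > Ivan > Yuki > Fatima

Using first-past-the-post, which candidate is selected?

Fatima

First-place votes: Yuki 0, Ivan 3, Fatima 14, Theo 9.
Fatima has the most first-place votes.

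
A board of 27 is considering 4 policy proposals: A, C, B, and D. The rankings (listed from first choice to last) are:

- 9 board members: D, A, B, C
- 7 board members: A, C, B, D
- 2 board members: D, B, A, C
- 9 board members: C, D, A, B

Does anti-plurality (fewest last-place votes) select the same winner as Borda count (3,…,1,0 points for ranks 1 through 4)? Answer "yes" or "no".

no

Anti-plurality — last-place votes: A 0, C 11, B 9, D 7. Winner: A.
Borda — scores: A 50, C 41, B 20, D 51. Winner: D.
The two methods disagree.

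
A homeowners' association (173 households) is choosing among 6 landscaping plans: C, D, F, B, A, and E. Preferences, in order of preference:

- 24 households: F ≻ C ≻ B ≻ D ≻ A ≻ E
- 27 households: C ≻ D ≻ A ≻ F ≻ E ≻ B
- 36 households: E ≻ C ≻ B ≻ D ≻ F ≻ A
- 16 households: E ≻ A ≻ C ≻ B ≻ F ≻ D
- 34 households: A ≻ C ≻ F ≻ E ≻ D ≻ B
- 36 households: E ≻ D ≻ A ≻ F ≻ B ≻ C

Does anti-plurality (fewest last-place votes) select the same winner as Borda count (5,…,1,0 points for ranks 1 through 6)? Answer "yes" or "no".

Anti-plurality — last-place votes: C 36, D 16, F 0, B 61, A 36, E 24. Winner: F.
Borda — scores: C 559, D 406, F 400, B 248, A 447, E 535. Winner: C.
The two methods disagree.

no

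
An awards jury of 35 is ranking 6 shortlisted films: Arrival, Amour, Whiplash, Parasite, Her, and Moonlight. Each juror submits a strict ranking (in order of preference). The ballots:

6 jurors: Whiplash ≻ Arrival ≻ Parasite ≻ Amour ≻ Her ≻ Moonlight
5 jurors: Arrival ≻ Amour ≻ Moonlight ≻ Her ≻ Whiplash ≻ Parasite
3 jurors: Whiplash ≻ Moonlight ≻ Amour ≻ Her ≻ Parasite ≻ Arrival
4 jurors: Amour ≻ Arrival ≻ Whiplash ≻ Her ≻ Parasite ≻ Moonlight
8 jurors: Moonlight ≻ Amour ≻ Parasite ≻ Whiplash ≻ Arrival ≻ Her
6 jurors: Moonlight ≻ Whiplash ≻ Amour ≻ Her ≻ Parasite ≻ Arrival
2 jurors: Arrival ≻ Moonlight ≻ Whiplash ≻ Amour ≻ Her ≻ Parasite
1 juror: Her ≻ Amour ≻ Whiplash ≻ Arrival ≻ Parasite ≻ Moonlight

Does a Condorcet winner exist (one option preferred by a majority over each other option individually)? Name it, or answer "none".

none

Checking pairwise contests:
Amour beats Arrival 22–13.
Moonlight beats Amour 19–16.
Amour beats Whiplash 18–17.
Arrival beats Parasite 18–17.
Arrival beats Her 25–10.
Arrival beats Moonlight 18–17.
Every option loses at least one head-to-head, so there is no Condorcet winner.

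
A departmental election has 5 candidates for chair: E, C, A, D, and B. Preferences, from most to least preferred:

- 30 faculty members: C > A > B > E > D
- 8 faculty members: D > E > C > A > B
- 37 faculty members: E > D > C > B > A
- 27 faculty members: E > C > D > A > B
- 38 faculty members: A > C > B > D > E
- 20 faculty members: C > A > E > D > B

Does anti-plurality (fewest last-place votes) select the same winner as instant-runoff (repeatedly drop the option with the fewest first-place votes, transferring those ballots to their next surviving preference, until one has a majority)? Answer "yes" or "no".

yes

Anti-plurality — last-place votes: E 38, C 0, A 37, D 30, B 55. Winner: C.
Instant-runoff — R1 E 64, C 50, A 38, D 8, B 0 (B out); R2 E 64, C 50, A 38, D 8 (D out); R3 E 72, C 50, A 38 (A out); R4 E 72, C 88 (C winner). Winner: C.
The two methods agree.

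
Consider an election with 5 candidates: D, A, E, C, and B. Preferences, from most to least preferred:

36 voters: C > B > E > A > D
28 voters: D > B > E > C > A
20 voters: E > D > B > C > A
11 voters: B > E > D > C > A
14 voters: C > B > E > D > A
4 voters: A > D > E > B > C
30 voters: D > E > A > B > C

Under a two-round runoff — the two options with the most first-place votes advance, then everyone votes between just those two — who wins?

D

Round 1 first-place votes: D 58, A 4, E 20, C 50, B 11.
D and C advance.
Runoff: D is preferred to C by 93 voters; C by 50.
D wins the runoff.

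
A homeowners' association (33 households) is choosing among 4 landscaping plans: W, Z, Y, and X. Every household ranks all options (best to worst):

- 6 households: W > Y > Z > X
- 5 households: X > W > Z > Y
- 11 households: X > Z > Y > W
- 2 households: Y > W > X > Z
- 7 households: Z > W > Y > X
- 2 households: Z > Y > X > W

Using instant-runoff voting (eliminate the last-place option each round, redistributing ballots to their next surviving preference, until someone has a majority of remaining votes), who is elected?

Round 1: W 6, Z 9, Y 2, X 16. Eliminate Y.
Round 2: W 8, Z 9, X 16. Eliminate W.
Round 3: Z 15, X 18. X has a majority.

X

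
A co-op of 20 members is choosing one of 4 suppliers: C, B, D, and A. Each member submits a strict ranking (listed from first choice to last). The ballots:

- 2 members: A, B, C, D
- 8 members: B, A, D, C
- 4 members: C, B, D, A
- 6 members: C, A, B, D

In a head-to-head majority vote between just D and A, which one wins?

A

Voters preferring D to A: 4; preferring A to D: 16.
A wins the head-to-head.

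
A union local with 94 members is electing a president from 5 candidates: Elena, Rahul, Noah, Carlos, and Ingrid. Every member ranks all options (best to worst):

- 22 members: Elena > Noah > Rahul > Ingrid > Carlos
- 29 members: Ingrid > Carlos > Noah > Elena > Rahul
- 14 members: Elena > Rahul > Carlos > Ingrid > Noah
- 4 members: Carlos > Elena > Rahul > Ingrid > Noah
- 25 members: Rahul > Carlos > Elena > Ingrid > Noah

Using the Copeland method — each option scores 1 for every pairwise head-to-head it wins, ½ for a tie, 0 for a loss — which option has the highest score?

Elena

Elena: beats Rahul, Noah, and Ingrid; loses to Carlos → score 3.
Rahul: beats Carlos and Ingrid; loses to Elena and Noah → score 2.
Noah: beats Rahul; loses to Elena, Carlos, and Ingrid → score 1.
Carlos: beats Elena and Noah; loses to Rahul and Ingrid → score 2.
Ingrid: beats Noah and Carlos; loses to Elena and Rahul → score 2.
Elena has the best pairwise record.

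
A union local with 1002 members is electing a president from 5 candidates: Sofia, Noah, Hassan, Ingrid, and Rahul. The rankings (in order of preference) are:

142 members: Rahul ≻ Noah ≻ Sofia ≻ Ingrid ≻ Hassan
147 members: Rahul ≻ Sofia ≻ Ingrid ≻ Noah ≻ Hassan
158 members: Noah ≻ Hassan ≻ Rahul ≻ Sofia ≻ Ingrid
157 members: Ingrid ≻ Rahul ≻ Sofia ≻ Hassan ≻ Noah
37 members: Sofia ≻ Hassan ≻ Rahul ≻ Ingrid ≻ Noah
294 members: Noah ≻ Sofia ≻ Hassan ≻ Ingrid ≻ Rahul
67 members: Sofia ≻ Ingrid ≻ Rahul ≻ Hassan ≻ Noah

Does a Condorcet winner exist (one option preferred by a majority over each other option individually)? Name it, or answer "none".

Checking pairwise contests:
Noah beats Sofia 594–408.
Rahul beats Noah 550–452.
Sofia beats Hassan 844–158.
Sofia beats Ingrid 845–157.
Ingrid beats Rahul 518–484.
Every option loses at least one head-to-head, so there is no Condorcet winner.

none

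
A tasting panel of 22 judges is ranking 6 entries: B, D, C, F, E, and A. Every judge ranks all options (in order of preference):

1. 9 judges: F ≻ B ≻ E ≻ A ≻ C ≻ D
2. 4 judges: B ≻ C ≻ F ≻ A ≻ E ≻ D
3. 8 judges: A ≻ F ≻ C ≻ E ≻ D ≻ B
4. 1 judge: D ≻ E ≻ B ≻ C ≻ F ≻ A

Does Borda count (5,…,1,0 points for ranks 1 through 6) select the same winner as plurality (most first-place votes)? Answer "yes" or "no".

yes

Borda — scores: B 59, D 13, C 51, F 90, E 51, A 66. Winner: F.
Plurality — first-place votes: B 4, D 1, C 0, F 9, E 0, A 8. Winner: F.
The two methods agree.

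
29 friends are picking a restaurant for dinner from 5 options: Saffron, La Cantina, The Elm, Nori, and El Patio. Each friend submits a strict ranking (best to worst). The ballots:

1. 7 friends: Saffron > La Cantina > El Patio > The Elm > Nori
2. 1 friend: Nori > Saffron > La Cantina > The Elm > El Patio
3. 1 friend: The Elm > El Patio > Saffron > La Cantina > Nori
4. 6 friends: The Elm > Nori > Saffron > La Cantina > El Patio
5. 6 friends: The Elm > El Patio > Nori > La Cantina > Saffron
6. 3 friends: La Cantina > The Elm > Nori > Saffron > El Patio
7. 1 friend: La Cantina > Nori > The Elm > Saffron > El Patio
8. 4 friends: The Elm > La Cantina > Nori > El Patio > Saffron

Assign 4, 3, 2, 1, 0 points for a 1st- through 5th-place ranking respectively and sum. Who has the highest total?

Saffron: 7·4 + 1·3 + 1·2 + 6·2 + 6·0 + 3·1 + 1·1 + 4·0 = 49
La Cantina: 7·3 + 1·2 + 1·1 + 6·1 + 6·1 + 3·4 + 1·4 + 4·3 = 64
The Elm: 7·1 + 1·1 + 1·4 + 6·4 + 6·4 + 3·3 + 1·2 + 4·4 = 87
Nori: 7·0 + 1·4 + 1·0 + 6·3 + 6·2 + 3·2 + 1·3 + 4·2 = 51
El Patio: 7·2 + 1·0 + 1·3 + 6·0 + 6·3 + 3·0 + 1·0 + 4·1 = 39
The Elm has the highest Borda score (87).

The Elm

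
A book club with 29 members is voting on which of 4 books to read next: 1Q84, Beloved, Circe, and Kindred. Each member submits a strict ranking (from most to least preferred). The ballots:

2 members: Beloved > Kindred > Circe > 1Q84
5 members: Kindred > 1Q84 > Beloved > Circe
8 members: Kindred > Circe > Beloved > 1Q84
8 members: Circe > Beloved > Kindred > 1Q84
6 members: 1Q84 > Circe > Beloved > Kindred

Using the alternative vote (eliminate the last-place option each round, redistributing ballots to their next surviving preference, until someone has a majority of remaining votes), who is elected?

Kindred

Round 1: 1Q84 6, Beloved 2, Circe 8, Kindred 13. Eliminate Beloved.
Round 2: 1Q84 6, Circe 8, Kindred 15. Kindred has a majority.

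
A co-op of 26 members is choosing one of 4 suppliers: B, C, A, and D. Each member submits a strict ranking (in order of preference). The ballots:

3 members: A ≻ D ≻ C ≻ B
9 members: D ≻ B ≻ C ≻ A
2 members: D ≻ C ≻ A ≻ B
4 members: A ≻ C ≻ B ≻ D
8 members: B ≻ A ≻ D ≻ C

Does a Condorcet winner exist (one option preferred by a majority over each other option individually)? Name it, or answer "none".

Checking pairwise contests:
D beats B 14–12.
B beats C 17–9.
B beats A 17–9.
A beats D 15–11.
Every option loses at least one head-to-head, so there is no Condorcet winner.

none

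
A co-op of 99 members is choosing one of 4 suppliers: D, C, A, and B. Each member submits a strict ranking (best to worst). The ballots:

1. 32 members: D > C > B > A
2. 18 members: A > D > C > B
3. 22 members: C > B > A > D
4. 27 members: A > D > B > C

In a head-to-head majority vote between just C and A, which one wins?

Voters preferring C to A: 54; preferring A to C: 45.
C wins the head-to-head.

C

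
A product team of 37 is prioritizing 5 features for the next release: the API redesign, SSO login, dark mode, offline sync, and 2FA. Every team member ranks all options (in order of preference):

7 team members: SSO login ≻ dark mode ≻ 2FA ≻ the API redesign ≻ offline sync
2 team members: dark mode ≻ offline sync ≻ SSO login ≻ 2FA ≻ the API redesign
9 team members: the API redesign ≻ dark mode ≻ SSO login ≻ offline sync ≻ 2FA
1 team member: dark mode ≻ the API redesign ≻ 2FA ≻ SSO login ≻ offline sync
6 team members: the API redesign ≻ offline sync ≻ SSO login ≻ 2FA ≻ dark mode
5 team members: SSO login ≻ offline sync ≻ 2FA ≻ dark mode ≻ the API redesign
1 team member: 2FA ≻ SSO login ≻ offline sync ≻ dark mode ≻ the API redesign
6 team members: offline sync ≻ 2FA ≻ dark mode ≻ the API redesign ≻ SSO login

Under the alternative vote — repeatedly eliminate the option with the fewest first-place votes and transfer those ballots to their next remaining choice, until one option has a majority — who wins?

Round 1: the API redesign 15, SSO login 12, dark mode 3, offline sync 6, 2FA 1. Eliminate 2FA.
Round 2: the API redesign 15, SSO login 13, dark mode 3, offline sync 6. Eliminate dark mode.
Round 3: the API redesign 16, SSO login 13, offline sync 8. Eliminate offline sync.
Round 4: the API redesign 22, SSO login 15. The API redesign has a majority.

the API redesign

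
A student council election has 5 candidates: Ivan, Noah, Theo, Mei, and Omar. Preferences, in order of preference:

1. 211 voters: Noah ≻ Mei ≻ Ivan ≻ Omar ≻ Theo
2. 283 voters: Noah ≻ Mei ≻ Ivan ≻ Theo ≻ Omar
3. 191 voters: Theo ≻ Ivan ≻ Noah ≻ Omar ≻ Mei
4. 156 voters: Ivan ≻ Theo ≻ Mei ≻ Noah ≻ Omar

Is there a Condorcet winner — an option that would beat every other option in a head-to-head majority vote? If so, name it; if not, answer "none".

Noah vs Ivan: 494–347 for Noah.
Noah vs Theo: 494–347 for Noah.
Noah vs Mei: 685–156 for Noah.
Noah vs Omar: 841–0 for Noah.
Noah beats every other option head-to-head.

Noah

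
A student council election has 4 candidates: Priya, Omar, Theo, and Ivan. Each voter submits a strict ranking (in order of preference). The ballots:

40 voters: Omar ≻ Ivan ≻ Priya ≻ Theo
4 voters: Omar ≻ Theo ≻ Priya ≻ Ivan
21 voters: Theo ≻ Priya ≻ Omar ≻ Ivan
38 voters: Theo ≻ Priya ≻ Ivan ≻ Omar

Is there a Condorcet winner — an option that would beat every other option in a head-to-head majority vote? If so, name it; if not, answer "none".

Theo

Theo vs Priya: 63–40 for Theo.
Theo vs Omar: 59–44 for Theo.
Theo vs Ivan: 63–40 for Theo.
Theo beats every other option head-to-head.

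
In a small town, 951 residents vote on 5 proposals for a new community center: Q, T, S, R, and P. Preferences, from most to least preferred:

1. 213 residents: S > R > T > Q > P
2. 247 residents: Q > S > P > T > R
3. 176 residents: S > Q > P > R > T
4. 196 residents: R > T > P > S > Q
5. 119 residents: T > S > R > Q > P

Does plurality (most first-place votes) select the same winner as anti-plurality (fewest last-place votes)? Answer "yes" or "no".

yes

Plurality — first-place votes: Q 247, T 119, S 389, R 196, P 0. Winner: S.
Anti-plurality — last-place votes: Q 196, T 176, S 0, R 247, P 332. Winner: S.
The two methods agree.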